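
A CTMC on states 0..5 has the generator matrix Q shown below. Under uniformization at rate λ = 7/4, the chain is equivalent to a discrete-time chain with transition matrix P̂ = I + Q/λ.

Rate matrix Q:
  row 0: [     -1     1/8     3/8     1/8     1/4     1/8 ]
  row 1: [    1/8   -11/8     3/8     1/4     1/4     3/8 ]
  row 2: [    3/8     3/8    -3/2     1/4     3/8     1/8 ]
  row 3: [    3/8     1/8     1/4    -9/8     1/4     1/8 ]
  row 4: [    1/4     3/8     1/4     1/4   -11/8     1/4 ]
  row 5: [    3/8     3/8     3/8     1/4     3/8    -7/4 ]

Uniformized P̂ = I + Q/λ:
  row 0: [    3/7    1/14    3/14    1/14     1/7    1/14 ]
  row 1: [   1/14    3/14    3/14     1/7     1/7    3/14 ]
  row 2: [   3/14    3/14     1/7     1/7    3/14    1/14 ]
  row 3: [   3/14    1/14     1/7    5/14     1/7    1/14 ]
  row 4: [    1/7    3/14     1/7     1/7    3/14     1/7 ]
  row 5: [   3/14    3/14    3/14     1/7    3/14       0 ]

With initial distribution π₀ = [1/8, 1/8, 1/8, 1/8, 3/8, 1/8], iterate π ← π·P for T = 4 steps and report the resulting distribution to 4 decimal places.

π = [0.2271, 0.1590, 0.1775, 0.1616, 0.1752, 0.0997]

t=0: π = [0.1250, 0.1250, 0.1250, 0.1250, 0.3750, 0.1250]
t=1: π = [0.1964, 0.1786, 0.1696, 0.1607, 0.1875, 0.1071]
t=2: π = [0.2175, 0.1633, 0.1773, 0.1633, 0.1760, 0.1027]
t=3: π = [0.2250, 0.1599, 0.1774, 0.1623, 0.1754, 0.1000]
t=4: π = [0.2271, 0.1590, 0.1775, 0.1616, 0.1752, 0.0997]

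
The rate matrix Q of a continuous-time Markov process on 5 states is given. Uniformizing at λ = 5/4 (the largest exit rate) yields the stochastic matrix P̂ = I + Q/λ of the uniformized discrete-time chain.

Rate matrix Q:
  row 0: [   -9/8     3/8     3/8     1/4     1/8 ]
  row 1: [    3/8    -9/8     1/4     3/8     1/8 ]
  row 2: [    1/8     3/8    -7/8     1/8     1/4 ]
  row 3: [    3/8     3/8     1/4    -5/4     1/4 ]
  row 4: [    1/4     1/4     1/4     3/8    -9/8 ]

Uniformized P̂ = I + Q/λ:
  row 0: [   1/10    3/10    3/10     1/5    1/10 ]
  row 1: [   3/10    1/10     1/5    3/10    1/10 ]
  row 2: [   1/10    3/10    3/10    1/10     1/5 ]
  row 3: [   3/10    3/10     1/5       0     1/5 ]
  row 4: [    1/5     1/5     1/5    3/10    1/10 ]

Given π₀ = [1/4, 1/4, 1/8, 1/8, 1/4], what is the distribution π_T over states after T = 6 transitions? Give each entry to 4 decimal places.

t=0: π = [0.2500, 0.2500, 0.1250, 0.1250, 0.2500]
t=1: π = [0.2000, 0.2250, 0.2375, 0.2125, 0.1250]
t=2: π = [0.2000, 0.2425, 0.2438, 0.1688, 0.1450]
t=3: π = [0.1968, 0.2370, 0.2444, 0.1806, 0.1413]
t=4: π = [0.1977, 0.2385, 0.2441, 0.1773, 0.1425]
t=5: π = [0.1974, 0.2381, 0.2442, 0.1782, 0.1421]
t=6: π = [0.1975, 0.2382, 0.2442, 0.1780, 0.1422]

π = [0.1975, 0.2382, 0.2442, 0.1780, 0.1422]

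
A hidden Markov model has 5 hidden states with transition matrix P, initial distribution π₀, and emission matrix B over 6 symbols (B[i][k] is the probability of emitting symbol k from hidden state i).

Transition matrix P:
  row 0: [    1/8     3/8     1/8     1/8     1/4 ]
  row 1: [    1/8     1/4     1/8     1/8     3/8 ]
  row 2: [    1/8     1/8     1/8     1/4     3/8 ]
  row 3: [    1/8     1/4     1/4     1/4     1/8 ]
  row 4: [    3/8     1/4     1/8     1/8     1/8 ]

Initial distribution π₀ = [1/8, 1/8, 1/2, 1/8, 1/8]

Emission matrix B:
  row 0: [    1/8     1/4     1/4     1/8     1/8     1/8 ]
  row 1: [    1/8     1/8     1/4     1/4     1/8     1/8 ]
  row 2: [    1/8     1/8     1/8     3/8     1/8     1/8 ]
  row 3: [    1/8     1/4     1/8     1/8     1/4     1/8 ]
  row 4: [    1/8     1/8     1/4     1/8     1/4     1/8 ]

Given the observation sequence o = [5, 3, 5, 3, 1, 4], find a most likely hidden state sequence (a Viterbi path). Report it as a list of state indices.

t=0: δ = [1.562e-02, 1.562e-02, 6.250e-02, 1.562e-02, 1.562e-02]  (obs o_0=5)
t=1: δ = [9.766e-04, 1.953e-03, 2.930e-03, 1.953e-03, 2.930e-03]  ψ = [2, 2, 2, 2, 2]  (obs o_1=3)
t=2: δ = [1.373e-04, 9.155e-05, 6.104e-05, 9.155e-05, 1.373e-04]  ψ = [4, 4, 3, 2, 2]  (obs o_2=5)
t=3: δ = [6.437e-06, 1.287e-05, 8.583e-06, 2.861e-06, 4.292e-06]  ψ = [4, 0, 3, 3, 0]  (obs o_3=3)
t=4: δ = [4.023e-07, 4.023e-07, 2.012e-07, 5.364e-07, 6.035e-07]  ψ = [1, 1, 1, 2, 1]  (obs o_4=1)
t=5: δ = [2.829e-08, 1.886e-08, 1.676e-08, 3.353e-08, 3.772e-08]  ψ = [4, 0, 3, 3, 1]  (obs o_5=4)
backtrack: best end state = 4; path = [2, 4, 0, 1, 1, 4]

path = [2, 4, 0, 1, 1, 4]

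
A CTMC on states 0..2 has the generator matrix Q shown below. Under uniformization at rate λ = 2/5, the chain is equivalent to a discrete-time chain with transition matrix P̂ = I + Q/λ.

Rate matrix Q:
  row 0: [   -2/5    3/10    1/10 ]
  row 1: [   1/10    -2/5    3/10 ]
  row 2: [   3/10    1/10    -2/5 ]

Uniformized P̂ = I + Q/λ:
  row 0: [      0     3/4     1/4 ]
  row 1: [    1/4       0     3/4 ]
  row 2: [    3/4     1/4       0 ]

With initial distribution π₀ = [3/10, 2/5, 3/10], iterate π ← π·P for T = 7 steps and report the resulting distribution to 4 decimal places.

π = [0.3369, 0.3323, 0.3308]

t=0: π = [0.3000, 0.4000, 0.3000]
t=1: π = [0.3250, 0.3000, 0.3750]
t=2: π = [0.3563, 0.3375, 0.3063]
t=3: π = [0.3141, 0.3438, 0.3422]
t=4: π = [0.3426, 0.3211, 0.3363]
t=5: π = [0.3325, 0.3410, 0.3265]
t=6: π = [0.3301, 0.3310, 0.3389]
t=7: π = [0.3369, 0.3323, 0.3308]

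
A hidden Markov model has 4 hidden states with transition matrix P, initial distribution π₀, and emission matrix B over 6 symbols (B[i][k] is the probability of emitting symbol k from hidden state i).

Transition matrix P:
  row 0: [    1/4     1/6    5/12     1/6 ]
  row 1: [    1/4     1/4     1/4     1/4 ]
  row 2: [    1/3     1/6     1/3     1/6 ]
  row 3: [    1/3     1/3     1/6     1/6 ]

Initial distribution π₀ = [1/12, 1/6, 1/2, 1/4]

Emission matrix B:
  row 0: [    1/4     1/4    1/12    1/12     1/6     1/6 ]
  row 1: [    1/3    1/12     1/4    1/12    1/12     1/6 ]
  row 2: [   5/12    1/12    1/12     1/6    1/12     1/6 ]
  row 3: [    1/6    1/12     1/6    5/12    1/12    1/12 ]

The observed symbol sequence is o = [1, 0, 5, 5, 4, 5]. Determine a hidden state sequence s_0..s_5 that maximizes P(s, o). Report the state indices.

t=0: δ = [2.083e-02, 1.389e-02, 4.167e-02, 2.083e-02]  (obs o_0=1)
t=1: δ = [3.472e-03, 2.315e-03, 5.787e-03, 1.157e-03]  ψ = [2, 2, 2, 2]  (obs o_1=0)
t=2: δ = [3.215e-04, 1.608e-04, 3.215e-04, 8.038e-05]  ψ = [2, 2, 2, 2]  (obs o_2=5)
t=3: δ = [1.786e-05, 8.931e-06, 2.233e-05, 4.465e-06]  ψ = [2, 0, 0, 0]  (obs o_3=5)
t=4: δ = [1.240e-06, 3.101e-07, 6.202e-07, 3.101e-07]  ψ = [2, 2, 0, 2]  (obs o_4=4)
t=5: δ = [5.168e-08, 3.445e-08, 8.614e-08, 1.723e-08]  ψ = [0, 0, 0, 0]  (obs o_5=5)
backtrack: best end state = 2; path = [2, 2, 0, 2, 0, 2]

path = [2, 2, 0, 2, 0, 2]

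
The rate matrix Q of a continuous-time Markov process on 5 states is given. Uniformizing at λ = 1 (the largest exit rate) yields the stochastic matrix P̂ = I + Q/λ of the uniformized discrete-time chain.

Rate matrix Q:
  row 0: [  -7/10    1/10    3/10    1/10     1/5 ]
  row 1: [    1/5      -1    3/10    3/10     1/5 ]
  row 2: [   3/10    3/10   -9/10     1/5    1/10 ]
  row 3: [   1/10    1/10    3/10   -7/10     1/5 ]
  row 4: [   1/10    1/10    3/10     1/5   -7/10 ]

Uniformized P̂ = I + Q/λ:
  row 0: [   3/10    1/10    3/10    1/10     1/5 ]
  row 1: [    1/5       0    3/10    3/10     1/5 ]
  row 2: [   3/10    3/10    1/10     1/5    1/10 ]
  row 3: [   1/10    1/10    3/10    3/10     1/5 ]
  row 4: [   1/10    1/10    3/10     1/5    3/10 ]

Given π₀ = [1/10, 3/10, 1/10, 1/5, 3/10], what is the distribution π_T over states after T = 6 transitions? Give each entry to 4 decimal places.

π = [0.2045, 0.1364, 0.2500, 0.2146, 0.1944]

t=0: π = [0.1000, 0.3000, 0.1000, 0.2000, 0.3000]
t=1: π = [0.1700, 0.0900, 0.2800, 0.2400, 0.2200]
t=2: π = [0.1990, 0.1470, 0.2440, 0.2160, 0.1940]
t=3: π = [0.2033, 0.1341, 0.2512, 0.2164, 0.1950]
t=4: π = [0.2043, 0.1368, 0.2498, 0.2147, 0.1944]
t=5: π = [0.2045, 0.1363, 0.2500, 0.2147, 0.1945]
t=6: π = [0.2045, 0.1364, 0.2500, 0.2146, 0.1944]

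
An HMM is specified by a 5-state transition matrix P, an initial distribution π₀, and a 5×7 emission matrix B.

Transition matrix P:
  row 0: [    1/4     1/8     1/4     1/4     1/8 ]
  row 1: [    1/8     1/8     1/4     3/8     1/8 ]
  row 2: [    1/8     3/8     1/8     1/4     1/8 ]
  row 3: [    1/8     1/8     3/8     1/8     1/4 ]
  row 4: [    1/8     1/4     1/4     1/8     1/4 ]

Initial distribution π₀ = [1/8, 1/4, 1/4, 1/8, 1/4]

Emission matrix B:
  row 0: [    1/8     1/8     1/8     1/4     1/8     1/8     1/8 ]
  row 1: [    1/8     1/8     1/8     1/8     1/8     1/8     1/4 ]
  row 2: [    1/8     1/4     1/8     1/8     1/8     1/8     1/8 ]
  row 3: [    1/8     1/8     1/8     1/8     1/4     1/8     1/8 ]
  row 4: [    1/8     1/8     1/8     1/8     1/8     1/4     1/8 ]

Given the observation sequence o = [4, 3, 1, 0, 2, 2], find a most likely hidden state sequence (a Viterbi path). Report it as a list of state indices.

t=0: δ = [1.562e-02, 3.125e-02, 3.125e-02, 3.125e-02, 3.125e-02]  (obs o_0=4)
t=1: δ = [9.766e-04, 1.465e-03, 1.465e-03, 1.465e-03, 9.766e-04]  ψ = [0, 2, 3, 1, 3]  (obs o_1=3)
t=2: δ = [3.052e-05, 6.866e-05, 1.373e-04, 6.866e-05, 4.578e-05]  ψ = [0, 2, 3, 1, 3]  (obs o_2=1)
t=3: δ = [2.146e-06, 6.437e-06, 3.219e-06, 4.292e-06, 2.146e-06]  ψ = [2, 2, 3, 2, 2]  (obs o_3=0)
t=4: δ = [1.006e-07, 1.509e-07, 2.012e-07, 3.017e-07, 1.341e-07]  ψ = [1, 2, 1, 1, 3]  (obs o_4=2)
t=5: δ = [4.715e-09, 9.430e-09, 1.414e-08, 7.072e-09, 9.430e-09]  ψ = [3, 2, 3, 1, 3]  (obs o_5=2)
backtrack: best end state = 2; path = [1, 3, 2, 1, 3, 2]

path = [1, 3, 2, 1, 3, 2]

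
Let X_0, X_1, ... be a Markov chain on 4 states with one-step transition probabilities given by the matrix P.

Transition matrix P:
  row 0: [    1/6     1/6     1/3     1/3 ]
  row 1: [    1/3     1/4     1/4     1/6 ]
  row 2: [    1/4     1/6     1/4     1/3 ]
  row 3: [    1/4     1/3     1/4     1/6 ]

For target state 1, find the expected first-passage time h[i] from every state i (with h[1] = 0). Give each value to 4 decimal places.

h = [4.6667, 0.0000, 4.6667, 4.0000]

First-step conditioning: h[1] = 0; for i ≠ 1, h[i] = 1 + Σ_k P[i][k]·h[k].
  h[0] = 1 + 1/6·h[0] + 1/3·h[2] + 1/3·h[3]
  h[2] = 1 + 1/4·h[0] + 1/4·h[2] + 1/3·h[3]
  h[3] = 1 + 1/4·h[0] + 1/4·h[2] + 1/6·h[3]
Solving the 3×3 linear system over states ≠ 1 gives exactly h = [14/3, 0, 14/3, 4] (h[1] = 0 is the target).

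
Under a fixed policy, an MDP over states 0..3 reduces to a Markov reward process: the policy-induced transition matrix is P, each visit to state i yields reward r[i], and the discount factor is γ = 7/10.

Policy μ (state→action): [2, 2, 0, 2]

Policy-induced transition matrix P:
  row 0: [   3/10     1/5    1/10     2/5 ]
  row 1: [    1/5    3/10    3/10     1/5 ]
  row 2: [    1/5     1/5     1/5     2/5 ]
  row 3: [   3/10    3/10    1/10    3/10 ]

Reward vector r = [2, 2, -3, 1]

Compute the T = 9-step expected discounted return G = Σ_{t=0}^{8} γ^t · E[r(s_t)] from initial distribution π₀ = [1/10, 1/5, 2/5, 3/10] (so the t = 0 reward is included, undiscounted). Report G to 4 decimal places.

G = 1.5010

t=0: π = [0.1000, 0.2000, 0.4000, 0.3000], E[r] = -0.3000, γ^t·E[r] = -0.300000, running G = -0.300000
t=1: π = [0.2400, 0.2500, 0.1800, 0.3300], E[r] = 0.7700, γ^t·E[r] = 0.539000, running G = 0.239000
t=2: π = [0.2570, 0.2580, 0.1680, 0.3170], E[r] = 0.8430, γ^t·E[r] = 0.413070, running G = 0.652070
t=3: π = [0.2574, 0.2575, 0.1684, 0.3167], E[r] = 0.8413, γ^t·E[r] = 0.288566, running G = 0.940636
t=4: π = [0.2574, 0.2574, 0.1683, 0.3168], E[r] = 0.8415, γ^t·E[r] = 0.202037, running G = 1.142673
t=5: π = [0.2574, 0.2574, 0.1683, 0.3168], E[r] = 0.8416, γ^t·E[r] = 0.141444, running G = 1.284117
t=6: π = [0.2574, 0.2574, 0.1683, 0.3168], E[r] = 0.8416, γ^t·E[r] = 0.099012, running G = 1.383128
t=7: π = [0.2574, 0.2574, 0.1683, 0.3168], E[r] = 0.8416, γ^t·E[r] = 0.069308, running G = 1.452436
t=8: π = [0.2574, 0.2574, 0.1683, 0.3168], E[r] = 0.8416, γ^t·E[r] = 0.048516, running G = 1.500952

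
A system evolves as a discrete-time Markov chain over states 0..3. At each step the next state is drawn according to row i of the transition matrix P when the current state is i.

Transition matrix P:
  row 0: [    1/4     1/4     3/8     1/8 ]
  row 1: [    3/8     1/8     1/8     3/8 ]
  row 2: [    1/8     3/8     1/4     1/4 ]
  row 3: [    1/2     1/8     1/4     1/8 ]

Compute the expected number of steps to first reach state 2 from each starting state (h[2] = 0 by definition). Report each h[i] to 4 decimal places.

h = [3.3073, 4.1117, 0.0000, 3.6201]

First-step conditioning: h[2] = 0; for i ≠ 2, h[i] = 1 + Σ_k P[i][k]·h[k].
  h[0] = 1 + 1/4·h[0] + 1/4·h[1] + 1/8·h[3]
  h[1] = 1 + 3/8·h[0] + 1/8·h[1] + 3/8·h[3]
  h[3] = 1 + 1/2·h[0] + 1/8·h[1] + 1/8·h[3]
Solving the 3×3 linear system over states ≠ 2 gives exactly h = [592/179, 736/179, 0, 648/179] (h[2] = 0 is the target).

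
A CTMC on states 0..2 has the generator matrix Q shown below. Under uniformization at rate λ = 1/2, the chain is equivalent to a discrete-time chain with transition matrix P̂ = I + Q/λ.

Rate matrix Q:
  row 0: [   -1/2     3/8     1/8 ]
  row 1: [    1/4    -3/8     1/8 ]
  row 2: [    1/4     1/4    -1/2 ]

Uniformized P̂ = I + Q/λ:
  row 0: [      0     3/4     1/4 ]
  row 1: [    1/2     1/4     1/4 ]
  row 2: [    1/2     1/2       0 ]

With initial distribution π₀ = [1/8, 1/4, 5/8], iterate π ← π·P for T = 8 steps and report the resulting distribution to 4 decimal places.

t=0: π = [0.1250, 0.2500, 0.6250]
t=1: π = [0.4375, 0.4688, 0.0938]
t=2: π = [0.2813, 0.4922, 0.2266]
t=3: π = [0.3594, 0.4473, 0.1934]
t=4: π = [0.3203, 0.4780, 0.2017]
t=5: π = [0.3398, 0.4606, 0.1996]
t=6: π = [0.3301, 0.4698, 0.2001]
t=7: π = [0.3350, 0.4651, 0.2000]
t=8: π = [0.3325, 0.4675, 0.2000]

π = [0.3325, 0.4675, 0.2000]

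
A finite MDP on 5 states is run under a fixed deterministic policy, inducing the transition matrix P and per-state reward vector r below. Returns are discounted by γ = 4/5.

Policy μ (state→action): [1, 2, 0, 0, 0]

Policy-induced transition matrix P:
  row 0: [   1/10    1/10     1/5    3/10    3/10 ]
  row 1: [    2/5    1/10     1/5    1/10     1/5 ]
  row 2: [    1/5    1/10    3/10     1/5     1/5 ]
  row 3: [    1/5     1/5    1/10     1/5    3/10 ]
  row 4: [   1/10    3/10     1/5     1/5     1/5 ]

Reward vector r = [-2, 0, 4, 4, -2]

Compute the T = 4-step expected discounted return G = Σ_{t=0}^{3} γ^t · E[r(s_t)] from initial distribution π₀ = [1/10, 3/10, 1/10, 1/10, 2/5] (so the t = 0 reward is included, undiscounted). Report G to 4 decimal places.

G = 1.1937

t=0: π = [0.1000, 0.3000, 0.1000, 0.1000, 0.4000], E[r] = -0.2000, γ^t·E[r] = -0.200000, running G = -0.200000
t=1: π = [0.2100, 0.1900, 0.2000, 0.1800, 0.2200], E[r] = 0.6600, γ^t·E[r] = 0.528000, running G = 0.328000
t=2: π = [0.1950, 0.1620, 0.2020, 0.2020, 0.2390], E[r] = 0.7480, γ^t·E[r] = 0.478720, running G = 0.806720
t=3: π = [0.1890, 0.1680, 0.2000, 0.2033, 0.2397], E[r] = 0.7558, γ^t·E[r] = 0.386970, running G = 1.193690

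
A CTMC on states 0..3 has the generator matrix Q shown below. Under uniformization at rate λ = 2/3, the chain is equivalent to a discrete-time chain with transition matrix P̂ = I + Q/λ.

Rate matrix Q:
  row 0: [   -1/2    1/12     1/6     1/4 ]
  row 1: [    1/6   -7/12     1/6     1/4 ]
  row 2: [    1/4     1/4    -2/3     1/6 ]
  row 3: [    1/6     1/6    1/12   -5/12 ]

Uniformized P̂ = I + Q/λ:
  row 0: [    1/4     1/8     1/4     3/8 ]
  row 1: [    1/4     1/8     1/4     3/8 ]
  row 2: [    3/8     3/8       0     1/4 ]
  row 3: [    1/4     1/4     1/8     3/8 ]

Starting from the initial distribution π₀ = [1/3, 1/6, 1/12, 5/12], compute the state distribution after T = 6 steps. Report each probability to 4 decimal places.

t=0: π = [0.3333, 0.1667, 0.0833, 0.4167]
t=1: π = [0.2604, 0.1979, 0.1771, 0.3646]
t=2: π = [0.2721, 0.2148, 0.1602, 0.3529]
t=3: π = [0.2700, 0.2091, 0.1659, 0.3550]
t=4: π = [0.2707, 0.2108, 0.1642, 0.3543]
t=5: π = [0.2705, 0.2103, 0.1647, 0.3545]
t=6: π = [0.2706, 0.2105, 0.1645, 0.3544]

π = [0.2706, 0.2105, 0.1645, 0.3544]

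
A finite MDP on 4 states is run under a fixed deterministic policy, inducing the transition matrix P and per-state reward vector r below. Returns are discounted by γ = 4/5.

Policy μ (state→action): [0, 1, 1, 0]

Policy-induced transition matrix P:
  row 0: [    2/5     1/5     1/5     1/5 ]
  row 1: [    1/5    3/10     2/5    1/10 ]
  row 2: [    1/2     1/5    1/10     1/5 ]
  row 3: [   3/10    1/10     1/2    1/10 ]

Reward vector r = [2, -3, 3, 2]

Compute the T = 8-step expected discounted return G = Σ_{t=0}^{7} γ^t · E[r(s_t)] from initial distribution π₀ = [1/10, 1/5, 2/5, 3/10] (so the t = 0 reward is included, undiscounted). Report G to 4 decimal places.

t=0: π = [0.1000, 0.2000, 0.4000, 0.3000], E[r] = 1.4000, γ^t·E[r] = 1.400000, running G = 1.400000
t=1: π = [0.3700, 0.1900, 0.2900, 0.1500], E[r] = 1.3400, γ^t·E[r] = 1.072000, running G = 2.472000
t=2: π = [0.3760, 0.2040, 0.2540, 0.1660], E[r] = 1.2340, γ^t·E[r] = 0.789760, running G = 3.261760
t=3: π = [0.3680, 0.2038, 0.2652, 0.1630], E[r] = 1.2462, γ^t·E[r] = 0.638054, running G = 3.899814
t=4: π = [0.3695, 0.2041, 0.2631, 0.1633], E[r] = 1.2427, γ^t·E[r] = 0.509026, running G = 4.408841
t=5: π = [0.3692, 0.2041, 0.2635, 0.1633], E[r] = 1.2431, γ^t·E[r] = 0.407345, running G = 4.816186
t=6: π = [0.3692, 0.2041, 0.2634, 0.1633], E[r] = 1.2430, γ^t·E[r] = 0.325854, running G = 5.142040
t=7: π = [0.3692, 0.2041, 0.2635, 0.1633], E[r] = 1.2430, γ^t·E[r] = 0.260685, running G = 5.402725

G = 5.4027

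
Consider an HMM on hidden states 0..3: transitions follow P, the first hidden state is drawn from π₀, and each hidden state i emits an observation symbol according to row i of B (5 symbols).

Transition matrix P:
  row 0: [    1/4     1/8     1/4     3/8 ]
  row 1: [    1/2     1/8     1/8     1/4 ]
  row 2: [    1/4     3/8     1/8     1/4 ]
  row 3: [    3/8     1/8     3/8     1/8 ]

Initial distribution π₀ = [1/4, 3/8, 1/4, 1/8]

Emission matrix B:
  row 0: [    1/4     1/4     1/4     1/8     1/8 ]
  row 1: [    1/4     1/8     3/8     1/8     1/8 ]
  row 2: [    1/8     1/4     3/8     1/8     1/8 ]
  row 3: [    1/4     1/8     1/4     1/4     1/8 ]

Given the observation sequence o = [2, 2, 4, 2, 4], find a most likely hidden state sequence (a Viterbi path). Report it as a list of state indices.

t=0: δ = [6.250e-02, 1.406e-01, 9.375e-02, 3.125e-02]  (obs o_0=2)
t=1: δ = [1.758e-02, 1.318e-02, 6.592e-03, 8.789e-03]  ψ = [1, 2, 1, 1]  (obs o_1=2)
t=2: δ = [8.240e-04, 3.090e-04, 5.493e-04, 8.240e-04]  ψ = [1, 2, 0, 0]  (obs o_2=4)
t=3: δ = [7.725e-05, 7.725e-05, 1.159e-04, 7.725e-05]  ψ = [3, 2, 3, 0]  (obs o_3=2)
t=4: δ = [4.828e-06, 5.431e-06, 3.621e-06, 3.621e-06]  ψ = [1, 2, 3, 0]  (obs o_4=4)
backtrack: best end state = 1; path = [1, 0, 3, 2, 1]

path = [1, 0, 3, 2, 1]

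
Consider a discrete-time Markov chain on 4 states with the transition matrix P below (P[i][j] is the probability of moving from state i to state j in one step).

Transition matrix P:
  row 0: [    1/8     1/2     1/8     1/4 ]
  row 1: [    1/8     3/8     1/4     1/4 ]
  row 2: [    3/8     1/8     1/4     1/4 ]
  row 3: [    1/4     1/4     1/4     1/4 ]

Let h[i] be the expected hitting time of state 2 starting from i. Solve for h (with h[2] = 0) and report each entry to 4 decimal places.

h = [4.8814, 4.3390, 0.0000, 4.4068]

First-step conditioning: h[2] = 0; for i ≠ 2, h[i] = 1 + Σ_k P[i][k]·h[k].
  h[0] = 1 + 1/8·h[0] + 1/2·h[1] + 1/4·h[3]
  h[1] = 1 + 1/8·h[0] + 3/8·h[1] + 1/4·h[3]
  h[3] = 1 + 1/4·h[0] + 1/4·h[1] + 1/4·h[3]
Solving the 3×3 linear system over states ≠ 2 gives exactly h = [288/59, 256/59, 0, 260/59] (h[2] = 0 is the target).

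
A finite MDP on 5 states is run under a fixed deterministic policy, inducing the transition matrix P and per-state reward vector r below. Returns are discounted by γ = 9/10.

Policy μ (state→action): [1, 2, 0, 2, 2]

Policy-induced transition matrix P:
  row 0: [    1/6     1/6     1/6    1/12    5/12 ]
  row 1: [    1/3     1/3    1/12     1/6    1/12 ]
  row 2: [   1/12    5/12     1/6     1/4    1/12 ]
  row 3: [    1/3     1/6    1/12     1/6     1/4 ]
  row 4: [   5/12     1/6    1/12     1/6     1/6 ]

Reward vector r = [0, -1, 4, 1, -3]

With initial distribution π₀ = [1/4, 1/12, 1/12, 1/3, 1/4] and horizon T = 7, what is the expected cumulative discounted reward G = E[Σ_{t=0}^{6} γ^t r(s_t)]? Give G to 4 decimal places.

G = -1.3901

t=0: π = [0.2500, 0.0833, 0.0833, 0.3333, 0.2500], E[r] = -0.1667, γ^t·E[r] = -0.166667, running G = -0.166667
t=1: π = [0.2917, 0.2014, 0.1111, 0.1528, 0.2431], E[r] = -0.3333, γ^t·E[r] = -0.300000, running G = -0.466667
t=2: π = [0.2772, 0.2280, 0.1169, 0.1516, 0.2263], E[r] = -0.2876, γ^t·E[r] = -0.232969, running G = -0.699635
t=3: π = [0.2768, 0.2339, 0.1162, 0.1533, 0.2199], E[r] = -0.2755, γ^t·E[r] = -0.200813, running G = -0.900448
t=4: π = [0.2765, 0.2347, 0.1161, 0.1533, 0.2195], E[r] = -0.2755, γ^t·E[r] = -0.180742, running G = -1.081190
t=5: π = [0.2765, 0.2348, 0.1160, 0.1533, 0.2193], E[r] = -0.2753, γ^t·E[r] = -0.162565, running G = -1.243755
t=6: π = [0.2765, 0.2348, 0.1160, 0.1533, 0.2193], E[r] = -0.2753, γ^t·E[r] = -0.146323, running G = -1.390078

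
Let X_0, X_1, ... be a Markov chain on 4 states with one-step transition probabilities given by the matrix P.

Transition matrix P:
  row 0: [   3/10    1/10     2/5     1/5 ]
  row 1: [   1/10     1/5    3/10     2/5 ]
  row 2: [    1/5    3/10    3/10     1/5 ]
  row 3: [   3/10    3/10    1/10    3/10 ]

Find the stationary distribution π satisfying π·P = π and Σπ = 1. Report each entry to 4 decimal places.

π = [0.2269, 0.2315, 0.2680, 0.2737]

Balance equations π_j = Σ_i π_i·P[i][j]:
  π_0 = 3/10·π_0 + 1/10·π_1 + 1/5·π_2 + 3/10·π_3
  π_1 = 1/10·π_0 + 1/5·π_1 + 3/10·π_2 + 3/10·π_3
  π_2 = 2/5·π_0 + 3/10·π_1 + 3/10·π_2 + 1/10·π_3
  normalize: π_0 + π_1 + π_2 + π_3 = 1
Solving the linear system gives exactly π = [199/877, 203/877, 235/877, 240/877].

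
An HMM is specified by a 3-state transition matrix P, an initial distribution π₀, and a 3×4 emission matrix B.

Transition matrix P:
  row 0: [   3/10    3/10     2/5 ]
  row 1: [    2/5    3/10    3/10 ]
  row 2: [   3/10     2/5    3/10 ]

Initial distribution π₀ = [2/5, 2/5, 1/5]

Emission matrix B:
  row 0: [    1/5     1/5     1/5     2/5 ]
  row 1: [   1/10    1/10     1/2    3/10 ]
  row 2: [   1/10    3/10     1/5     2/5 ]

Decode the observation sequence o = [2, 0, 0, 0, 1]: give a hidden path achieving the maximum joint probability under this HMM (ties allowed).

path = [1, 0, 0, 0, 2]

t=0: δ = [8.000e-02, 2.000e-01, 4.000e-02]  (obs o_0=2)
t=1: δ = [1.600e-02, 6.000e-03, 6.000e-03]  ψ = [1, 1, 1]  (obs o_1=0)
t=2: δ = [9.600e-04, 4.800e-04, 6.400e-04]  ψ = [0, 0, 0]  (obs o_2=0)
t=3: δ = [5.760e-05, 2.880e-05, 3.840e-05]  ψ = [0, 0, 0]  (obs o_3=0)
t=4: δ = [3.456e-06, 1.728e-06, 6.912e-06]  ψ = [0, 0, 0]  (obs o_4=1)
backtrack: best end state = 2; path = [1, 0, 0, 0, 2]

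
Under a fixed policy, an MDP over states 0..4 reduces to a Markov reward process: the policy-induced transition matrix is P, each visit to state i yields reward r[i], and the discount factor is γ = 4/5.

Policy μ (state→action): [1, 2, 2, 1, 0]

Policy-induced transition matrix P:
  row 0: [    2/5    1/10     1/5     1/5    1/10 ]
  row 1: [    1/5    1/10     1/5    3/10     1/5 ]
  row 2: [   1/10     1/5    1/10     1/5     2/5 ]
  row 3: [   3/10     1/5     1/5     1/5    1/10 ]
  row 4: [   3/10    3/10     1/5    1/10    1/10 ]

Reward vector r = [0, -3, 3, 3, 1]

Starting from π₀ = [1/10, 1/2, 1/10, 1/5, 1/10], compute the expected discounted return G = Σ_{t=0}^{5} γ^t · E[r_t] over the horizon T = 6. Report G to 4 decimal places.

G = 1.8089

t=0: π = [0.1000, 0.5000, 0.1000, 0.2000, 0.1000], E[r] = -0.5000, γ^t·E[r] = -0.500000, running G = -0.500000
t=1: π = [0.2400, 0.1500, 0.1900, 0.2400, 0.1800], E[r] = 1.0200, γ^t·E[r] = 0.816000, running G = 0.316000
t=2: π = [0.2710, 0.1790, 0.1810, 0.1970, 0.1720], E[r] = 0.7690, γ^t·E[r] = 0.492160, running G = 0.808160
t=3: π = [0.2730, 0.1722, 0.1819, 0.2007, 0.1722], E[r] = 0.8034, γ^t·E[r] = 0.411341, running G = 1.219501
t=4: π = [0.2737, 0.1727, 0.1818, 0.2000, 0.1718], E[r] = 0.7991, γ^t·E[r] = 0.327320, running G = 1.546820
t=5: π = [0.2737, 0.1725, 0.1818, 0.2001, 0.1718], E[r] = 0.7999, γ^t·E[r] = 0.262120, running G = 1.808940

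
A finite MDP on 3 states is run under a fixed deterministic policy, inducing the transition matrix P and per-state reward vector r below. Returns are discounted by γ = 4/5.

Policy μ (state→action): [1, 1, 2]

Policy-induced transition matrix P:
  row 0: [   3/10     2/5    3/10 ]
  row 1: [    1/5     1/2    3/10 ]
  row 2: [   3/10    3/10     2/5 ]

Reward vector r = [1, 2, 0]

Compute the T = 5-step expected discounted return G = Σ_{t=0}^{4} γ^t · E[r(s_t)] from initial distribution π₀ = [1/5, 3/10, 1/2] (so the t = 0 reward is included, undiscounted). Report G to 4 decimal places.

G = 3.2970

t=0: π = [0.2000, 0.3000, 0.5000], E[r] = 0.8000, γ^t·E[r] = 0.800000, running G = 0.800000
t=1: π = [0.2700, 0.3800, 0.3500], E[r] = 1.0300, γ^t·E[r] = 0.824000, running G = 1.624000
t=2: π = [0.2620, 0.4030, 0.3350], E[r] = 1.0680, γ^t·E[r] = 0.683520, running G = 2.307520
t=3: π = [0.2597, 0.4068, 0.3335], E[r] = 1.0733, γ^t·E[r] = 0.549530, running G = 2.857050
t=4: π = [0.2593, 0.4073, 0.3334], E[r] = 1.0740, γ^t·E[r] = 0.439902, running G = 3.296952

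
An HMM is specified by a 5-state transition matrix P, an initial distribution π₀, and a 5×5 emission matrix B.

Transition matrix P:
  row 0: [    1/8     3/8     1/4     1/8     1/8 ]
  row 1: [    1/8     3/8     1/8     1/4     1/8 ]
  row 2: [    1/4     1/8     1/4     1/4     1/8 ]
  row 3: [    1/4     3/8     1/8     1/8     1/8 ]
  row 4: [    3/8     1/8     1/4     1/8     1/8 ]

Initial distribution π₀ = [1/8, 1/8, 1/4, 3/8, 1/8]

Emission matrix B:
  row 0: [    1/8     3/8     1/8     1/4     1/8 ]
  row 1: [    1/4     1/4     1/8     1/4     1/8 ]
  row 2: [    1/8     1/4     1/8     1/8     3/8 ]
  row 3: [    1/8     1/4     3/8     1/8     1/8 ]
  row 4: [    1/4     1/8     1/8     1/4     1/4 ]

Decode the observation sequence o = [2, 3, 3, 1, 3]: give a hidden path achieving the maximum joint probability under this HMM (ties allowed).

t=0: δ = [1.562e-02, 1.562e-02, 3.125e-02, 1.406e-01, 1.562e-02]  (obs o_0=2)
t=1: δ = [8.789e-03, 1.318e-02, 2.197e-03, 2.197e-03, 4.395e-03]  ψ = [3, 3, 3, 3, 3]  (obs o_1=3)
t=2: δ = [4.120e-04, 1.236e-03, 2.747e-04, 4.120e-04, 4.120e-04]  ψ = [1, 1, 0, 1, 1]  (obs o_2=3)
t=3: δ = [5.794e-05, 1.159e-04, 3.862e-05, 7.725e-05, 1.931e-05]  ψ = [1, 1, 1, 1, 1]  (obs o_3=1)
t=4: δ = [4.828e-06, 1.086e-05, 1.810e-06, 3.621e-06, 3.621e-06]  ψ = [3, 1, 0, 1, 1]  (obs o_4=3)
backtrack: best end state = 1; path = [3, 1, 1, 1, 1]

path = [3, 1, 1, 1, 1]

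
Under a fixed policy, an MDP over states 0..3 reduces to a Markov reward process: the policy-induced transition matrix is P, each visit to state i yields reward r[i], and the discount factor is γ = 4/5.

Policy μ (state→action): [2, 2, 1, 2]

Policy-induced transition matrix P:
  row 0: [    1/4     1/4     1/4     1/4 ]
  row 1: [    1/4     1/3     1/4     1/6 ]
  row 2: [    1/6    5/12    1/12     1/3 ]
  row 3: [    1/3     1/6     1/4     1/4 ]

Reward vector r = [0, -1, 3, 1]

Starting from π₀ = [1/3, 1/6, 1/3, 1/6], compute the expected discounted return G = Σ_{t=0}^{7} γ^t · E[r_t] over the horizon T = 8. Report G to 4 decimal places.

t=0: π = [0.3333, 0.1667, 0.3333, 0.1667], E[r] = 1.0000, γ^t·E[r] = 1.000000, running G = 1.000000
t=1: π = [0.2361, 0.3056, 0.1944, 0.2639], E[r] = 0.5417, γ^t·E[r] = 0.433333, running G = 1.433333
t=2: π = [0.2558, 0.2859, 0.2176, 0.2407], E[r] = 0.6076, γ^t·E[r] = 0.388889, running G = 1.822222
t=3: π = [0.2519, 0.2900, 0.2137, 0.2443], E[r] = 0.5955, γ^t·E[r] = 0.304889, running G = 2.127111
t=4: π = [0.2525, 0.2894, 0.2144, 0.2436], E[r] = 0.5973, γ^t·E[r] = 0.244672, running G = 2.371783
t=5: π = [0.2524, 0.2895, 0.2143, 0.2437], E[r] = 0.5970, γ^t·E[r] = 0.195629, running G = 2.567411
t=6: π = [0.2525, 0.2895, 0.2143, 0.2437], E[r] = 0.5971, γ^t·E[r] = 0.156517, running G = 2.723928
t=7: π = [0.2525, 0.2895, 0.2143, 0.2437], E[r] = 0.5971, γ^t·E[r] = 0.125211, running G = 2.849139

G = 2.8491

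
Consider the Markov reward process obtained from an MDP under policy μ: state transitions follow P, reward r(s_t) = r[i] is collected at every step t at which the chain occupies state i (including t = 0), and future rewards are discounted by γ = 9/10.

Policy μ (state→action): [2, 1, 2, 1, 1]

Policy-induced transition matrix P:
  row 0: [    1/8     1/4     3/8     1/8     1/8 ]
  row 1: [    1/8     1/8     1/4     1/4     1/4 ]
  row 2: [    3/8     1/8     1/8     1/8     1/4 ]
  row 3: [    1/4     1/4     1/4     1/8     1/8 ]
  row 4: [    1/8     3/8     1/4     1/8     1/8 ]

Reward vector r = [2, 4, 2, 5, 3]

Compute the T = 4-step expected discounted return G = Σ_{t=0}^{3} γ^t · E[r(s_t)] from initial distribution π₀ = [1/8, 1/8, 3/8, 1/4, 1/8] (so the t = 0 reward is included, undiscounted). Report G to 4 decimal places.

t=0: π = [0.1250, 0.1250, 0.3750, 0.2500, 0.1250], E[r] = 3.1250, γ^t·E[r] = 3.125000, running G = 3.125000
t=1: π = [0.2500, 0.2031, 0.2188, 0.1406, 0.1875], E[r] = 3.0156, γ^t·E[r] = 2.714063, running G = 5.839063
t=2: π = [0.1973, 0.2207, 0.2539, 0.1504, 0.1777], E[r] = 3.0703, γ^t·E[r] = 2.486953, running G = 8.326016
t=3: π = [0.2073, 0.2129, 0.2429, 0.1526, 0.1843], E[r] = 3.0679, γ^t·E[r] = 2.236478, running G = 10.562494

G = 10.5625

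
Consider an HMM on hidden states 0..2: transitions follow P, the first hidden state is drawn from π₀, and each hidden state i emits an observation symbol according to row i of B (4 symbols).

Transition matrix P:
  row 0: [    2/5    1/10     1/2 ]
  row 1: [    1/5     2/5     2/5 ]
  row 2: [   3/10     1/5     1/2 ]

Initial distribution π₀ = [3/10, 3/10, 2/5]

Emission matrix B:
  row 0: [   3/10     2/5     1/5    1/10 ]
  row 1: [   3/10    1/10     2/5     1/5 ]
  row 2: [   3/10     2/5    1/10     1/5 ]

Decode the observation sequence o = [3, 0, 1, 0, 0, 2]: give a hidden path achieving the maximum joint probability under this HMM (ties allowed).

path = [2, 2, 2, 2, 2, 1]

t=0: δ = [3.000e-02, 6.000e-02, 8.000e-02]  (obs o_0=3)
t=1: δ = [7.200e-03, 7.200e-03, 1.200e-02]  ψ = [2, 1, 2]  (obs o_1=0)
t=2: δ = [1.440e-03, 2.880e-04, 2.400e-03]  ψ = [2, 1, 2]  (obs o_2=1)
t=3: δ = [2.160e-04, 1.440e-04, 3.600e-04]  ψ = [2, 2, 2]  (obs o_3=0)
t=4: δ = [3.240e-05, 2.160e-05, 5.400e-05]  ψ = [2, 2, 2]  (obs o_4=0)
t=5: δ = [3.240e-06, 4.320e-06, 2.700e-06]  ψ = [2, 2, 2]  (obs o_5=2)
backtrack: best end state = 1; path = [2, 2, 2, 2, 2, 1]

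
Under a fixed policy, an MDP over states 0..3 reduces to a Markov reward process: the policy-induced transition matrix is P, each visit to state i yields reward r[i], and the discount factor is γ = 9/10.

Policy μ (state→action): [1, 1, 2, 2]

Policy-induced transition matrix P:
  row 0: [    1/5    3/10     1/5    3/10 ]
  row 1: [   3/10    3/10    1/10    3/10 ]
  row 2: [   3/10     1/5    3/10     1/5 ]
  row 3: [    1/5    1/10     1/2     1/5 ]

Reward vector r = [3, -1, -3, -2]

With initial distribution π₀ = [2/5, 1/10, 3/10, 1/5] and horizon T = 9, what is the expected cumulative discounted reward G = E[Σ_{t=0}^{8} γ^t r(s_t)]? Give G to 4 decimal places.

t=0: π = [0.4000, 0.1000, 0.3000, 0.2000], E[r] = -0.2000, γ^t·E[r] = -0.200000, running G = -0.200000
t=1: π = [0.2400, 0.2300, 0.2800, 0.2500], E[r] = -0.8500, γ^t·E[r] = -0.765000, running G = -0.965000
t=2: π = [0.2510, 0.2220, 0.2800, 0.2470], E[r] = -0.8030, γ^t·E[r] = -0.650430, running G = -1.615430
t=3: π = [0.2502, 0.2226, 0.2799, 0.2473], E[r] = -0.8063, γ^t·E[r] = -0.587793, running G = -2.203223
t=4: π = [0.2503, 0.2226, 0.2799, 0.2473], E[r] = -0.8061, γ^t·E[r] = -0.528895, running G = -2.732118
t=5: π = [0.2502, 0.2226, 0.2799, 0.2473], E[r] = -0.8061, γ^t·E[r] = -0.476014, running G = -3.208132
t=6: π = [0.2502, 0.2226, 0.2799, 0.2473], E[r] = -0.8061, γ^t·E[r] = -0.428412, running G = -3.636544
t=7: π = [0.2502, 0.2226, 0.2799, 0.2473], E[r] = -0.8061, γ^t·E[r] = -0.385571, running G = -4.022115
t=8: π = [0.2502, 0.2226, 0.2799, 0.2473], E[r] = -0.8061, γ^t·E[r] = -0.347014, running G = -4.369128

G = -4.3691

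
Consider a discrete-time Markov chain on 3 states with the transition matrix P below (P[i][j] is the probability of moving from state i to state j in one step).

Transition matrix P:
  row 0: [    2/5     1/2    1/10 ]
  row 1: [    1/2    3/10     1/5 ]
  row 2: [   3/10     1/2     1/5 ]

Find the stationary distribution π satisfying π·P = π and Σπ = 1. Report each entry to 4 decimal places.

π = [0.4259, 0.4167, 0.1574]

Balance equations π_j = Σ_i π_i·P[i][j]:
  π_0 = 2/5·π_0 + 1/2·π_1 + 3/10·π_2
  π_1 = 1/2·π_0 + 3/10·π_1 + 1/2·π_2
  normalize: π_0 + π_1 + π_2 = 1
Solving the linear system gives exactly π = [23/54, 5/12, 17/108].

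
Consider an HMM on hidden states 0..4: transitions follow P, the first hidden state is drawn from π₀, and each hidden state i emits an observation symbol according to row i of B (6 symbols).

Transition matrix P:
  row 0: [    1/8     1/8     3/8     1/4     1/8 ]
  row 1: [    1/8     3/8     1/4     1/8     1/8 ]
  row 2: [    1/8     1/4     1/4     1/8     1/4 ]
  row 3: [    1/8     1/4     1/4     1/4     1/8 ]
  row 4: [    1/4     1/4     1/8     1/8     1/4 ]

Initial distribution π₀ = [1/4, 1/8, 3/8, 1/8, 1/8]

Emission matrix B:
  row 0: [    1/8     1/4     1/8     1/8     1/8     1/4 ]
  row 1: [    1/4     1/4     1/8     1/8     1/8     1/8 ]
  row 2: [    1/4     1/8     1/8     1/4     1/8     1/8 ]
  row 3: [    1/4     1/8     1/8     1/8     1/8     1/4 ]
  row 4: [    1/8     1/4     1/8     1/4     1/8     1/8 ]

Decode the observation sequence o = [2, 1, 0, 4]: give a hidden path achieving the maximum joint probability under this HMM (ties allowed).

t=0: δ = [3.125e-02, 1.562e-02, 4.688e-02, 1.562e-02, 1.562e-02]  (obs o_0=2)
t=1: δ = [1.465e-03, 2.930e-03, 1.465e-03, 9.766e-04, 2.930e-03]  ψ = [2, 2, 0, 0, 2]  (obs o_1=1)
t=2: δ = [9.155e-05, 2.747e-04, 1.831e-04, 9.155e-05, 9.155e-05]  ψ = [4, 1, 1, 0, 4]  (obs o_2=0)
t=3: δ = [4.292e-06, 1.287e-05, 8.583e-06, 4.292e-06, 5.722e-06]  ψ = [1, 1, 1, 1, 2]  (obs o_3=4)
backtrack: best end state = 1; path = [2, 1, 1, 1]

path = [2, 1, 1, 1]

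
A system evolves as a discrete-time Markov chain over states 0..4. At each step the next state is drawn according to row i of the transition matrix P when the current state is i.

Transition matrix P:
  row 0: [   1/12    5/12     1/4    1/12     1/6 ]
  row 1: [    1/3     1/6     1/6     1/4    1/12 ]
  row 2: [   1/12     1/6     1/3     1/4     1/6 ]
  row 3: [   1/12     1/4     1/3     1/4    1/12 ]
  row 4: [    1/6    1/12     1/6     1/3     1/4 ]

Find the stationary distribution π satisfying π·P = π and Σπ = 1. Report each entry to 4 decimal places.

Balance equations π_j = Σ_i π_i·P[i][j]:
  π_0 = 1/12·π_0 + 1/3·π_1 + 1/12·π_2 + 1/12·π_3 + 1/6·π_4
  π_1 = 5/12·π_0 + 1/6·π_1 + 1/6·π_2 + 1/4·π_3 + 1/12·π_4
  π_2 = 1/4·π_0 + 1/6·π_1 + 1/3·π_2 + 1/3·π_3 + 1/6·π_4
  π_3 = 1/12·π_0 + 1/4·π_1 + 1/4·π_2 + 1/4·π_3 + 1/3·π_4
  normalize: π_0 + π_1 + π_2 + π_3 + π_4 = 1
Solving the linear system gives exactly π = [530/3581, 758/3581, 939/3581, 849/3581, 505/3581].

π = [0.1480, 0.2117, 0.2622, 0.2371, 0.1410]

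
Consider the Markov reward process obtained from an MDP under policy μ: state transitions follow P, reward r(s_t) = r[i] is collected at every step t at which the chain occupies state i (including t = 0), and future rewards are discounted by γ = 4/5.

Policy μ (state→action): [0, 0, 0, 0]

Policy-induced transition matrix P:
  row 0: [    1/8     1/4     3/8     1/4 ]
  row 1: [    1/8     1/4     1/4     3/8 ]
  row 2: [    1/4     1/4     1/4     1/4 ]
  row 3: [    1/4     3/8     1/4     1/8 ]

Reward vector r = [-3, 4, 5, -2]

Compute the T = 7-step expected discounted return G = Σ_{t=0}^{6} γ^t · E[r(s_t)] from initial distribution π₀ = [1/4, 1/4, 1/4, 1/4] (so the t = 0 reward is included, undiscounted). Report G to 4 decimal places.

t=0: π = [0.2500, 0.2500, 0.2500, 0.2500], E[r] = 1.0000, γ^t·E[r] = 1.000000, running G = 1.000000
t=1: π = [0.1875, 0.2813, 0.2813, 0.2500], E[r] = 1.4688, γ^t·E[r] = 1.175000, running G = 2.175000
t=2: π = [0.1914, 0.2813, 0.2734, 0.2539], E[r] = 1.4102, γ^t·E[r] = 0.902500, running G = 3.077500
t=3: π = [0.1909, 0.2817, 0.2739, 0.2534], E[r] = 1.4170, γ^t·E[r] = 0.725500, running G = 3.803000
t=4: π = [0.1909, 0.2817, 0.2739, 0.2535], E[r] = 1.4162, γ^t·E[r] = 0.580075, running G = 4.383075
t=5: π = [0.1909, 0.2817, 0.2739, 0.2535], E[r] = 1.4163, γ^t·E[r] = 0.464088, running G = 4.847163
t=6: π = [0.1909, 0.2817, 0.2739, 0.2535], E[r] = 1.4163, γ^t·E[r] = 0.371268, running G = 5.218431

G = 5.2184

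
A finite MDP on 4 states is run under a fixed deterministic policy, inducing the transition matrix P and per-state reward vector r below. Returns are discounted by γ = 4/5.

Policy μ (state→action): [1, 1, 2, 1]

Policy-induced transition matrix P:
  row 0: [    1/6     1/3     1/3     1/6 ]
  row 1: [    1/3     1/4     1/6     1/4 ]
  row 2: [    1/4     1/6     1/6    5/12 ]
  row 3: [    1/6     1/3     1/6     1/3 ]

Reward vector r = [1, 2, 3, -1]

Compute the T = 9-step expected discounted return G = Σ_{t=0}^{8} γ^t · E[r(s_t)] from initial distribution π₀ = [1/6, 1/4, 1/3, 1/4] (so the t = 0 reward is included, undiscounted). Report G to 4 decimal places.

t=0: π = [0.1667, 0.2500, 0.3333, 0.2500], E[r] = 1.4167, γ^t·E[r] = 1.416667, running G = 1.416667
t=1: π = [0.2361, 0.2569, 0.1944, 0.3125], E[r] = 1.0208, γ^t·E[r] = 0.816667, running G = 2.233333
t=2: π = [0.2257, 0.2795, 0.2060, 0.2888], E[r] = 1.1140, γ^t·E[r] = 0.712963, running G = 2.946296
t=3: π = [0.2304, 0.2757, 0.2043, 0.2896], E[r] = 1.1051, γ^t·E[r] = 0.565802, running G = 3.512099
t=4: π = [0.2296, 0.2763, 0.2051, 0.2890], E[r] = 1.1085, γ^t·E[r] = 0.454040, running G = 3.966138
t=5: π = [0.2298, 0.2761, 0.2049, 0.2891], E[r] = 1.1078, γ^t·E[r] = 0.362992, running G = 4.329130
t=6: π = [0.2298, 0.2762, 0.2050, 0.2891], E[r] = 1.1079, γ^t·E[r] = 0.290430, running G = 4.619560
t=7: π = [0.2298, 0.2762, 0.2050, 0.2891], E[r] = 1.1079, γ^t·E[r] = 0.232337, running G = 4.851897
t=8: π = [0.2298, 0.2762, 0.2050, 0.2891], E[r] = 1.1079, γ^t·E[r] = 0.185871, running G = 5.037768

G = 5.0378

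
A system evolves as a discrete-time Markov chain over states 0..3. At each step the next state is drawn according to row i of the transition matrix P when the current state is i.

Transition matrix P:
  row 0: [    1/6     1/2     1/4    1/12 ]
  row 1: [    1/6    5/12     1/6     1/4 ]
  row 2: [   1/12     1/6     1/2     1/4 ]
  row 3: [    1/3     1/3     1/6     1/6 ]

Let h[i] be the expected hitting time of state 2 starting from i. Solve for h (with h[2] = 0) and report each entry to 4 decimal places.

First-step conditioning: h[2] = 0; for i ≠ 2, h[i] = 1 + Σ_k P[i][k]·h[k].
  h[0] = 1 + 1/6·h[0] + 1/2·h[1] + 1/12·h[3]
  h[1] = 1 + 1/6·h[0] + 5/12·h[1] + 1/4·h[3]
  h[3] = 1 + 1/3·h[0] + 1/3·h[1] + 1/6·h[3]
Solving the 3×3 linear system over states ≠ 2 gives exactly h = [441/88, 60/11, 0, 237/44] (h[2] = 0 is the target).

h = [5.0114, 5.4545, 0.0000, 5.3864]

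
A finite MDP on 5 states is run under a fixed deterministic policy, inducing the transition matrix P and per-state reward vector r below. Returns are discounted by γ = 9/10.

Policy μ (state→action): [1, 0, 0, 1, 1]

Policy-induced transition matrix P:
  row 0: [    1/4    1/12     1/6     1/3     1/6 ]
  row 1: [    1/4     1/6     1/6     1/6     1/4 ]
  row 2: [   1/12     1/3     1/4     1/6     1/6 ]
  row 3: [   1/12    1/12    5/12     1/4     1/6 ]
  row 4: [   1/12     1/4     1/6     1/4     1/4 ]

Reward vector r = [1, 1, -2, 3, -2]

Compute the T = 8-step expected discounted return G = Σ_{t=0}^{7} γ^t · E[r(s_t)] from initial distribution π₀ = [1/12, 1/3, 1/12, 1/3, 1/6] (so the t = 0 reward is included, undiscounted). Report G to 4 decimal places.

G = 1.4314

t=0: π = [0.0833, 0.3333, 0.0833, 0.3333, 0.1667], E[r] = 0.9167, γ^t·E[r] = 0.916667, running G = 0.916667
t=1: π = [0.1528, 0.1597, 0.2569, 0.2222, 0.2083], E[r] = 0.0486, γ^t·E[r] = 0.043750, running G = 0.960417
t=2: π = [0.1354, 0.1956, 0.2436, 0.2280, 0.1973], E[r] = 0.1331, γ^t·E[r] = 0.107813, running G = 1.068229
t=3: π = [0.1385, 0.1934, 0.2440, 0.2247, 0.1994], E[r] = 0.1192, γ^t·E[r] = 0.086906, running G = 1.155135
t=4: π = [0.1387, 0.1937, 0.2432, 0.2251, 0.1994], E[r] = 0.1225, γ^t·E[r] = 0.080351, running G = 1.235487
t=5: π = [0.1387, 0.1935, 0.2432, 0.2252, 0.1994], E[r] = 0.1224, γ^t·E[r] = 0.072287, running G = 1.307774
t=6: π = [0.1387, 0.1935, 0.2432, 0.2252, 0.1994], E[r] = 0.1224, γ^t·E[r] = 0.065071, running G = 1.372845
t=7: π = [0.1387, 0.1935, 0.2432, 0.2252, 0.1994], E[r] = 0.1224, γ^t·E[r] = 0.058554, running G = 1.431399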